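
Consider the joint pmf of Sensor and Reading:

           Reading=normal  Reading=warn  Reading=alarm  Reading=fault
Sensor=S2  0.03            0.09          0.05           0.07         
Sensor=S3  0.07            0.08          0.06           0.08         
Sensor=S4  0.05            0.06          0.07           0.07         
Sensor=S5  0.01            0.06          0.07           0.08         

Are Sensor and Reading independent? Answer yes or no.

no

P(Sensor=S5) = 0.22 and P(Reading=normal) = 0.16, so their product is 0.0352, but P(Sensor=S5, Reading=normal) = 0.01. Since these differ, Sensor and Reading are not independent.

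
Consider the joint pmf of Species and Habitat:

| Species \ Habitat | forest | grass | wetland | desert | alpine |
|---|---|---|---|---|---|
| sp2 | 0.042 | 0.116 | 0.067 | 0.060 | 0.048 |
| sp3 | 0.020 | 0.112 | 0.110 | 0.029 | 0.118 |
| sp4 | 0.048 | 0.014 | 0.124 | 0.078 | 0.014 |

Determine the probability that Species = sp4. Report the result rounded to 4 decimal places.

P(Species=sp4) = 0.048 + 0.014 + 0.124 + 0.078 + 0.014 = 0.278.

0.2780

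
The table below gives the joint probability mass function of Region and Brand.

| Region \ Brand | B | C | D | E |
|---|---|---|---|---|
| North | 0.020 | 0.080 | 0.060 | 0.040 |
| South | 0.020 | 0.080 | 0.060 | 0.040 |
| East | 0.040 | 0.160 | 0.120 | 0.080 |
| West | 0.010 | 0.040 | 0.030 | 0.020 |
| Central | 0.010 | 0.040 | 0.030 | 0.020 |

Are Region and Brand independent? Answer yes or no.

yes

Every cell satisfies P(Region,Brand) = P(Region)·P(Brand). For instance P(Region=Central) = 0.100, P(Brand=C) = 0.400, and 0.100×0.400 = 0.040 matches the joint entry. So Region and Brand are independent.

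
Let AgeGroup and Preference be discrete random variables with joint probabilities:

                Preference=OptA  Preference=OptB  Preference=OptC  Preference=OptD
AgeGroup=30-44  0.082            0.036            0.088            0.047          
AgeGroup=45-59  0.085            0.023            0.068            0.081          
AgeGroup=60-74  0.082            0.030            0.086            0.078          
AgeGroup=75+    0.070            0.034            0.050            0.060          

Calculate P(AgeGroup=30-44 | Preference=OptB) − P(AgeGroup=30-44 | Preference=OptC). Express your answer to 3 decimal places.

P(Preference=OptB) = 0.036 + 0.023 + 0.030 + 0.034 = 0.123; P(AgeGroup=30-44 | Preference=OptB) = 0.036/0.123 = 0.2927.
P(Preference=OptC) = 0.088 + 0.068 + 0.086 + 0.050 = 0.292; P(AgeGroup=30-44 | Preference=OptC) = 0.088/0.292 = 0.3014.
Difference = -0.009.

-0.009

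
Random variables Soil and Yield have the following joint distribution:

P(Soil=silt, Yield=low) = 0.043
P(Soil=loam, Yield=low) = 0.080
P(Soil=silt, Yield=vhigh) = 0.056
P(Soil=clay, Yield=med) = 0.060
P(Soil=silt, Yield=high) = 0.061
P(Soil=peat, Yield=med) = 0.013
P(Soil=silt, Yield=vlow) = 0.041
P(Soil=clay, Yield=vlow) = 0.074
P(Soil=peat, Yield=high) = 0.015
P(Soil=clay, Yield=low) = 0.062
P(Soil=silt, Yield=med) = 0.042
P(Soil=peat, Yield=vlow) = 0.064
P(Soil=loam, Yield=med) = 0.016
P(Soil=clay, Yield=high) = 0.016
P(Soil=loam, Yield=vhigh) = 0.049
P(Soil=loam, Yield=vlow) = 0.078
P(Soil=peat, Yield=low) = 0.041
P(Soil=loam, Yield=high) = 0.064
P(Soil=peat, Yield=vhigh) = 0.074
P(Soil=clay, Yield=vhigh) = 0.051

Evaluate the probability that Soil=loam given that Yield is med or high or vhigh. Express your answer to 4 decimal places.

0.2495

P(Yield=med) = 0.016 + 0.060 + 0.042 + 0.013 = 0.131.
P(Yield=high) = 0.064 + 0.016 + 0.061 + 0.015 = 0.156.
P(Yield=vhigh) = 0.049 + 0.051 + 0.056 + 0.074 = 0.230.
P(Yield ∈ {med, high, vhigh}) = 0.131 + 0.156 + 0.230 = 0.517; P(Soil=loam, Yield ∈ {med, high, vhigh}) = 0.016 + 0.064 + 0.049 = 0.129.
P(Soil=loam | Yield ∈ {med, high, vhigh}) = 0.129/0.517 = 0.2495.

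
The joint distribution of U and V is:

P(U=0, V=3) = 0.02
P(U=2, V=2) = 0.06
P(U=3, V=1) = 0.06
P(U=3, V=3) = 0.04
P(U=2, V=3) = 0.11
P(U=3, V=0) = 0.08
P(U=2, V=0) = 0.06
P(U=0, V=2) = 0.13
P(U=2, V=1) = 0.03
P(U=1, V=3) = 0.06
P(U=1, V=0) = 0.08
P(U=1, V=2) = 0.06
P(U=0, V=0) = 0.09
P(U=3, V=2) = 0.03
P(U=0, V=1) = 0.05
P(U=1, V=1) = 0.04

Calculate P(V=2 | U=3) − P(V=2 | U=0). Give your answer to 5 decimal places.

P(U=3) = 0.08 + 0.06 + 0.03 + 0.04 = 0.21; P(V=2 | U=3) = 0.03/0.21 = 0.142857.
P(U=0) = 0.09 + 0.05 + 0.13 + 0.02 = 0.29; P(V=2 | U=0) = 0.13/0.29 = 0.448276.
Difference = -0.30542.

-0.30542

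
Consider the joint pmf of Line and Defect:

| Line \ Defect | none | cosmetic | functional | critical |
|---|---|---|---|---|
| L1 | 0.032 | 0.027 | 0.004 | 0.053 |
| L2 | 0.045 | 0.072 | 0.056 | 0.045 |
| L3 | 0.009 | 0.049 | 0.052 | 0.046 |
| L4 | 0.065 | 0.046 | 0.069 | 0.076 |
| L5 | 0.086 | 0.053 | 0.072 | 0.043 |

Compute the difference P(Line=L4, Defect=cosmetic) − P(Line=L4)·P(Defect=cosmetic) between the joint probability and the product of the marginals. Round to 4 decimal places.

P(Line=L4) = 0.065 + 0.046 + 0.069 + 0.076 = 0.256.
P(Defect=cosmetic) = 0.027 + 0.072 + 0.049 + 0.046 + 0.053 = 0.247.
P(Line=L4, Defect=cosmetic) − P(Line=L4)P(Defect=cosmetic) = 0.046 − 0.256×0.247 = -0.0172.

-0.0172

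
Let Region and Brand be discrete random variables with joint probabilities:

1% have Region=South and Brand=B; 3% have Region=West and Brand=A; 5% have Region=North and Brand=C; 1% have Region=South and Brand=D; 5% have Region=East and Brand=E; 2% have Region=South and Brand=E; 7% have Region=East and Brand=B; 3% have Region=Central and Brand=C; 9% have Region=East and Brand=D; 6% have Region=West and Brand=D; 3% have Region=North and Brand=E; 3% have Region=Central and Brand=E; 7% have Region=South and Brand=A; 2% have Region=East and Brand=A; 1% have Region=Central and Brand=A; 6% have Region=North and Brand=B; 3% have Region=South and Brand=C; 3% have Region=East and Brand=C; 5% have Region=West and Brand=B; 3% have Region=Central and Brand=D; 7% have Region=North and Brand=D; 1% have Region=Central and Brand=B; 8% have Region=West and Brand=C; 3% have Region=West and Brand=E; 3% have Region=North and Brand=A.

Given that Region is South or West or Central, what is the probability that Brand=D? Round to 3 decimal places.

P(Region=South) = 0.07 + 0.01 + 0.03 + 0.01 + 0.02 = 0.14.
P(Region=West) = 0.03 + 0.05 + 0.08 + 0.06 + 0.03 = 0.25.
P(Region=Central) = 0.01 + 0.01 + 0.03 + 0.03 + 0.03 = 0.11.
P(Region ∈ {South, West, Central}) = 0.14 + 0.25 + 0.11 = 0.50; P(Brand=D, Region ∈ {South, West, Central}) = 0.01 + 0.06 + 0.03 = 0.10.
P(Brand=D | Region ∈ {South, West, Central}) = 0.10/0.50 = 0.200.

0.200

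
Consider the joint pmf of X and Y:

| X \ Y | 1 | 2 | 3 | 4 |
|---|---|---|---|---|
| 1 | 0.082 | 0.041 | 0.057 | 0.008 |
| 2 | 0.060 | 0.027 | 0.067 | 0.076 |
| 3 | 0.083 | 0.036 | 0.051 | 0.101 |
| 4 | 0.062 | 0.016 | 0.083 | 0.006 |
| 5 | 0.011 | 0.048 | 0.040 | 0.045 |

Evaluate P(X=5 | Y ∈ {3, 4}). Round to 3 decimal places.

0.159

P(Y=3) = 0.057 + 0.067 + 0.051 + 0.083 + 0.040 = 0.298.
P(Y=4) = 0.008 + 0.076 + 0.101 + 0.006 + 0.045 = 0.236.
P(Y ∈ {3, 4}) = 0.298 + 0.236 = 0.534; P(X=5, Y ∈ {3, 4}) = 0.040 + 0.045 = 0.085.
P(X=5 | Y ∈ {3, 4}) = 0.085/0.534 = 0.159.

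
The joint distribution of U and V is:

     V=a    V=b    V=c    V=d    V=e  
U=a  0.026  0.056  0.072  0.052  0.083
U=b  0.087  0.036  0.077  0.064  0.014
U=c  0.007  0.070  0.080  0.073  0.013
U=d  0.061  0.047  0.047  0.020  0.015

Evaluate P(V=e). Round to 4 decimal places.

P(V=e) = 0.083 + 0.014 + 0.013 + 0.015 = 0.125.

0.1250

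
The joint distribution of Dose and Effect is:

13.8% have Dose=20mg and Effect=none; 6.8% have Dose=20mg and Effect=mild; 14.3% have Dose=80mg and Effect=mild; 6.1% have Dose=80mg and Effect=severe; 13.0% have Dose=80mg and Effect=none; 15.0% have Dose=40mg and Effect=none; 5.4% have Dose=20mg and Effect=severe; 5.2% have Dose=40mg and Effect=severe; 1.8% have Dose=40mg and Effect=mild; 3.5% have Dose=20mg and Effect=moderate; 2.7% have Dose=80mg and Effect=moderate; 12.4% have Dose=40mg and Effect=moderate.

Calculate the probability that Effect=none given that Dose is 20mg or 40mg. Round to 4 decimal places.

0.4507

P(Dose=20mg) = 0.138 + 0.068 + 0.035 + 0.054 = 0.295.
P(Dose=40mg) = 0.150 + 0.018 + 0.124 + 0.052 = 0.344.
P(Dose ∈ {20mg, 40mg}) = 0.295 + 0.344 = 0.639; P(Effect=none, Dose ∈ {20mg, 40mg}) = 0.138 + 0.150 = 0.288.
P(Effect=none | Dose ∈ {20mg, 40mg}) = 0.288/0.639 = 0.4507.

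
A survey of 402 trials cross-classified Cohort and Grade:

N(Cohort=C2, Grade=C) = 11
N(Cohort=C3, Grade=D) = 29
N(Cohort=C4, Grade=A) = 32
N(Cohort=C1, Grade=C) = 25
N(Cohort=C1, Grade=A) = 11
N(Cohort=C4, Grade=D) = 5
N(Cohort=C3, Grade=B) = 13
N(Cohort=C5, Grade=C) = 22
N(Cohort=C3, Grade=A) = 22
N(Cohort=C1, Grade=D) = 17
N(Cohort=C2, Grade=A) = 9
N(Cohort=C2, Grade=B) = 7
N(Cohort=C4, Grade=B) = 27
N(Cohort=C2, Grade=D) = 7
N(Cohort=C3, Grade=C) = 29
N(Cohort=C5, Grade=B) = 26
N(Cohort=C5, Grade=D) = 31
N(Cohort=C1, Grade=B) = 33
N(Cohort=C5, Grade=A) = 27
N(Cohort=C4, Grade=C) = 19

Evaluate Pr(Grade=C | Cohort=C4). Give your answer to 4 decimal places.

0.2289

Total with Cohort=C4: 32 + 27 + 19 + 5 = 83.
P(Grade=C | Cohort=C4) = 19/83 = 0.2289.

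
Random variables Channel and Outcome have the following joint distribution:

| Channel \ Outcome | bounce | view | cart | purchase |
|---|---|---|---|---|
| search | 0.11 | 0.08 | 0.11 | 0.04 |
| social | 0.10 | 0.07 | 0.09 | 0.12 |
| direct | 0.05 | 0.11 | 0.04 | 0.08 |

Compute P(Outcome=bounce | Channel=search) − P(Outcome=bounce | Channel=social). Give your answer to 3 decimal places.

P(Channel=search) = 0.11 + 0.08 + 0.11 + 0.04 = 0.34; P(Outcome=bounce | Channel=search) = 0.11/0.34 = 0.3235.
P(Channel=social) = 0.10 + 0.07 + 0.09 + 0.12 = 0.38; P(Outcome=bounce | Channel=social) = 0.10/0.38 = 0.2632.
Difference = 0.060.

0.060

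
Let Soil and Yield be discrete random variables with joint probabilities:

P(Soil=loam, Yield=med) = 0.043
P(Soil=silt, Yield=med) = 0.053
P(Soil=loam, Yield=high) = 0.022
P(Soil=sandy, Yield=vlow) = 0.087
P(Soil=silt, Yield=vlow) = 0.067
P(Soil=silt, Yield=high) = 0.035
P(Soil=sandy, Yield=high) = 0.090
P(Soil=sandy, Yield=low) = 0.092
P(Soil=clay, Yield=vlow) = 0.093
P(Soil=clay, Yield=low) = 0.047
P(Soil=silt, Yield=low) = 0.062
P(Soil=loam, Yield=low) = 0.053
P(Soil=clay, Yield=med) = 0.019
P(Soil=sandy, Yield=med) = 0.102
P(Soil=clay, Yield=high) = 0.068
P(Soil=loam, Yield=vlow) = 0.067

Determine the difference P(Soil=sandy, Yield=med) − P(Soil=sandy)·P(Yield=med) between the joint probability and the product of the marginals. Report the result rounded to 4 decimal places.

0.0215

P(Soil=sandy) = 0.087 + 0.092 + 0.102 + 0.090 = 0.371.
P(Yield=med) = 0.102 + 0.043 + 0.019 + 0.053 = 0.217.
P(Soil=sandy, Yield=med) − P(Soil=sandy)P(Yield=med) = 0.102 − 0.371×0.217 = 0.0215.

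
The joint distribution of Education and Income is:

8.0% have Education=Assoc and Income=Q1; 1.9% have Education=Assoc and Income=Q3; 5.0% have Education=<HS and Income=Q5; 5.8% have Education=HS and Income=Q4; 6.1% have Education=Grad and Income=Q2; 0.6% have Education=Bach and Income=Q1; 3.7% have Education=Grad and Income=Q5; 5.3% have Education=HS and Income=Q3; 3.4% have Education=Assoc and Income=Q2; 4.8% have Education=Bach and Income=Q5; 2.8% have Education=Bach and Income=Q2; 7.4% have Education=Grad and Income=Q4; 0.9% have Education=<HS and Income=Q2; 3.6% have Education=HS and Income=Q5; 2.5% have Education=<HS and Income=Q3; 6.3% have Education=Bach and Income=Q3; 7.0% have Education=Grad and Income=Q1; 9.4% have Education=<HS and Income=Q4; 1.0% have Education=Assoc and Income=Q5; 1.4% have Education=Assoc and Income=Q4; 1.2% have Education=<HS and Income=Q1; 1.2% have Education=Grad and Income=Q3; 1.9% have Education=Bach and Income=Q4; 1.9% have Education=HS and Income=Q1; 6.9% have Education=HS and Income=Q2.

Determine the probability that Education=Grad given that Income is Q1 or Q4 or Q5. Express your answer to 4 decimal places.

0.2887

P(Income=Q1) = 0.012 + 0.019 + 0.080 + 0.006 + 0.070 = 0.187.
P(Income=Q4) = 0.094 + 0.058 + 0.014 + 0.019 + 0.074 = 0.259.
P(Income=Q5) = 0.050 + 0.036 + 0.010 + 0.048 + 0.037 = 0.181.
P(Income ∈ {Q1, Q4, Q5}) = 0.187 + 0.259 + 0.181 = 0.627; P(Education=Grad, Income ∈ {Q1, Q4, Q5}) = 0.070 + 0.074 + 0.037 = 0.181.
P(Education=Grad | Income ∈ {Q1, Q4, Q5}) = 0.181/0.627 = 0.2887.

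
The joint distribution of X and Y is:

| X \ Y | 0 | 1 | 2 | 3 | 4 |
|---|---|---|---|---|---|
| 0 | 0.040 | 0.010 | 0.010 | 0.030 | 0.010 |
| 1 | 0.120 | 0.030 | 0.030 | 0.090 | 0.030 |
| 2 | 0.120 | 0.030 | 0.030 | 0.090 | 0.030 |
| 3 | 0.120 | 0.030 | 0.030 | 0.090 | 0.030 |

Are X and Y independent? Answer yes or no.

Every cell satisfies P(X,Y) = P(X)·P(Y). For instance P(X=3) = 0.300, P(Y=3) = 0.300, and 0.300×0.300 = 0.090 matches the joint entry. So X and Y are independent.

yes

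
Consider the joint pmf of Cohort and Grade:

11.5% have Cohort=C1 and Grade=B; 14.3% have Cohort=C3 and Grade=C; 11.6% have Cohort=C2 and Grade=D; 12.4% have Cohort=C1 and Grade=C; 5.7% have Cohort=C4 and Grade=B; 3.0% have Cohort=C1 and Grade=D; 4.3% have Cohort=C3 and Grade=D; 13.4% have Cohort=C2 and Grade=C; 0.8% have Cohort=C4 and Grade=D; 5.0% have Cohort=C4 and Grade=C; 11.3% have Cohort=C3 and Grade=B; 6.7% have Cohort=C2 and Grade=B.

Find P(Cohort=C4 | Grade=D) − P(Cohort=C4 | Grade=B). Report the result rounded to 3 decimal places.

P(Grade=D) = 0.030 + 0.116 + 0.043 + 0.008 = 0.197; P(Cohort=C4 | Grade=D) = 0.008/0.197 = 0.0406.
P(Grade=B) = 0.115 + 0.067 + 0.113 + 0.057 = 0.352; P(Cohort=C4 | Grade=B) = 0.057/0.352 = 0.1619.
Difference = -0.121.

-0.121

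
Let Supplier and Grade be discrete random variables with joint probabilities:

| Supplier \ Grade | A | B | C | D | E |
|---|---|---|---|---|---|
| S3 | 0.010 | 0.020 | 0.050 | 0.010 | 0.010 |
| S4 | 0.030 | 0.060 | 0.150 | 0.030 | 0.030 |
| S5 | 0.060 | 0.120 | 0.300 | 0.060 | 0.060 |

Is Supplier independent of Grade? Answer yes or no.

Every cell satisfies P(Supplier,Grade) = P(Supplier)·P(Grade). For instance P(Supplier=S3) = 0.100, P(Grade=E) = 0.100, and 0.100×0.100 = 0.010 matches the joint entry. So Supplier and Grade are independent.

yes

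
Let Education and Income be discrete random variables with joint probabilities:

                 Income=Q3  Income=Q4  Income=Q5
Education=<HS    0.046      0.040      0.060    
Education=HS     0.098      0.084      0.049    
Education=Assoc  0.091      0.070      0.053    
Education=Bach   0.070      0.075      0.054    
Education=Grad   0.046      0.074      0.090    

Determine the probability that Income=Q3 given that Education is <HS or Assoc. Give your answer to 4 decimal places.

0.3806

P(Education=<HS) = 0.046 + 0.040 + 0.060 = 0.146.
P(Education=Assoc) = 0.091 + 0.070 + 0.053 = 0.214.
P(Education ∈ {<HS, Assoc}) = 0.146 + 0.214 = 0.360; P(Income=Q3, Education ∈ {<HS, Assoc}) = 0.046 + 0.091 = 0.137.
P(Income=Q3 | Education ∈ {<HS, Assoc}) = 0.137/0.360 = 0.3806.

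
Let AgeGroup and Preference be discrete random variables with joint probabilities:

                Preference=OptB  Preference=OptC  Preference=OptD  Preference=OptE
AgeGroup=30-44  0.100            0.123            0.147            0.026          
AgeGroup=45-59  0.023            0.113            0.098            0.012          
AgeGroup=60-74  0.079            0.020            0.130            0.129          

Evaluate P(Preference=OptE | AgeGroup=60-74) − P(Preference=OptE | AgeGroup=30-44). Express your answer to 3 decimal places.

P(AgeGroup=60-74) = 0.079 + 0.020 + 0.130 + 0.129 = 0.358; P(Preference=OptE | AgeGroup=60-74) = 0.129/0.358 = 0.3603.
P(AgeGroup=30-44) = 0.100 + 0.123 + 0.147 + 0.026 = 0.396; P(Preference=OptE | AgeGroup=30-44) = 0.026/0.396 = 0.0657.
Difference = 0.295.

0.295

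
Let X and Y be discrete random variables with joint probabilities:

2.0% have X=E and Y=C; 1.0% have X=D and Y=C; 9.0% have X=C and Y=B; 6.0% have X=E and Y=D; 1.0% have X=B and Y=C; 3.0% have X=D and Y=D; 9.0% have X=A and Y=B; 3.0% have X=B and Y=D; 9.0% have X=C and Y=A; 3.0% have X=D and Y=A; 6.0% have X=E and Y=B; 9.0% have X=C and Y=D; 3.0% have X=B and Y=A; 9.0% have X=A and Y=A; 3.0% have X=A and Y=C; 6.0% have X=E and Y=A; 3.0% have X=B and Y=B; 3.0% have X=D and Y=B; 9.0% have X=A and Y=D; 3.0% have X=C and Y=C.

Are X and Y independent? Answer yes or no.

yes

Every cell satisfies P(X,Y) = P(X)·P(Y). For instance P(X=C) = 0.300, P(Y=B) = 0.300, and 0.300×0.300 = 0.090 matches the joint entry. So X and Y are independent.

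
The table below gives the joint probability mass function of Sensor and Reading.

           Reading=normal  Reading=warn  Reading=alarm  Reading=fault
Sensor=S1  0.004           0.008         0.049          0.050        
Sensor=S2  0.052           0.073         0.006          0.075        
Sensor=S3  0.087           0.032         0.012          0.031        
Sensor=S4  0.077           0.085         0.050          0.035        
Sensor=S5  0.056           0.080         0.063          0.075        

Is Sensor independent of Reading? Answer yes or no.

no

P(Sensor=S3) = 0.162 and P(Reading=normal) = 0.276, so their product is 0.04471, but P(Sensor=S3, Reading=normal) = 0.087. Since these differ, Sensor and Reading are not independent.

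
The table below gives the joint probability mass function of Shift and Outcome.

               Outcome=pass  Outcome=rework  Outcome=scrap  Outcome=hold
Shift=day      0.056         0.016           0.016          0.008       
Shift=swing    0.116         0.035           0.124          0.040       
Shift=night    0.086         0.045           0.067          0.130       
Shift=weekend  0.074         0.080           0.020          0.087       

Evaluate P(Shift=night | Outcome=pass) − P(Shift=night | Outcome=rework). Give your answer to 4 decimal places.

0.0034

P(Outcome=pass) = 0.056 + 0.116 + 0.086 + 0.074 = 0.332; P(Shift=night | Outcome=pass) = 0.086/0.332 = 0.25904.
P(Outcome=rework) = 0.016 + 0.035 + 0.045 + 0.080 = 0.176; P(Shift=night | Outcome=rework) = 0.045/0.176 = 0.25568.
Difference = 0.0034.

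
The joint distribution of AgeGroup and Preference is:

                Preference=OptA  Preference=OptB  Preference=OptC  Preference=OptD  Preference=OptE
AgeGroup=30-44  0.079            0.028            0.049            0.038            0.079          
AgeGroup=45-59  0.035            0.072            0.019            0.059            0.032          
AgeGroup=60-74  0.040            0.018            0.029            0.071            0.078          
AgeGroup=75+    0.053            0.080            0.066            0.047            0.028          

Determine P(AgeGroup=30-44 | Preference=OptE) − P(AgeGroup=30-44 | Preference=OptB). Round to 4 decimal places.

0.2226

P(Preference=OptE) = 0.079 + 0.032 + 0.078 + 0.028 = 0.217; P(AgeGroup=30-44 | Preference=OptE) = 0.079/0.217 = 0.36406.
P(Preference=OptB) = 0.028 + 0.072 + 0.018 + 0.080 = 0.198; P(AgeGroup=30-44 | Preference=OptB) = 0.028/0.198 = 0.14141.
Difference = 0.2226.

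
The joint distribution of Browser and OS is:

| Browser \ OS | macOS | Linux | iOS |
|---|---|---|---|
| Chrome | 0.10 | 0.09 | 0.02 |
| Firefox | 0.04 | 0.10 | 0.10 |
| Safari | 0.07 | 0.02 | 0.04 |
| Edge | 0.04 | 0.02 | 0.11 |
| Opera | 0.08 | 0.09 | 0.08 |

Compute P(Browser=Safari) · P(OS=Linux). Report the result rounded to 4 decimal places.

0.0416

P(Browser=Safari) = 0.07 + 0.02 + 0.04 = 0.13.
P(OS=Linux) = 0.09 + 0.10 + 0.02 + 0.02 + 0.09 = 0.32.
Product: 0.13 × 0.32 = 0.0416.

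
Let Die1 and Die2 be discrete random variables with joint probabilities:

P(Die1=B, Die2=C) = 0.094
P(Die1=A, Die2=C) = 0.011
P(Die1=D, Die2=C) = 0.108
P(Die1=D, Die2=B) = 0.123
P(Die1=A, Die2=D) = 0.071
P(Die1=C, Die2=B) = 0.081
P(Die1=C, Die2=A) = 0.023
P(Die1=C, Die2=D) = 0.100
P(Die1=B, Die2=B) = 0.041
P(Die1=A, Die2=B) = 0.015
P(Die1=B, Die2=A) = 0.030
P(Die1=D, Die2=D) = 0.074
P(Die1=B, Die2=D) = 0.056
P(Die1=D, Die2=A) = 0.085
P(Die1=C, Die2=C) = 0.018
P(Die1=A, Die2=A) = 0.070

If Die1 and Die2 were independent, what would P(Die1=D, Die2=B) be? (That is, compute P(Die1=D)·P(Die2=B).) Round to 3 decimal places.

0.101

P(Die1=D) = 0.085 + 0.123 + 0.108 + 0.074 = 0.390.
P(Die2=B) = 0.015 + 0.041 + 0.081 + 0.123 = 0.260.
Product: 0.390 × 0.260 = 0.101.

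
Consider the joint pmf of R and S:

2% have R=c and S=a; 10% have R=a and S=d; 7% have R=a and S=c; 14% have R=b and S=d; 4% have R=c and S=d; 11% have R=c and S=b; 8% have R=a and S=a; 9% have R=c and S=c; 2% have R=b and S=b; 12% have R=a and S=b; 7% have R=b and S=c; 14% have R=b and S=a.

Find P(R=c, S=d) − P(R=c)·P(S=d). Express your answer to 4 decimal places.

-0.0328

P(R=c) = 0.02 + 0.11 + 0.09 + 0.04 = 0.26.
P(S=d) = 0.10 + 0.14 + 0.04 = 0.28.
P(R=c, S=d) − P(R=c)P(S=d) = 0.04 − 0.26×0.28 = -0.0328.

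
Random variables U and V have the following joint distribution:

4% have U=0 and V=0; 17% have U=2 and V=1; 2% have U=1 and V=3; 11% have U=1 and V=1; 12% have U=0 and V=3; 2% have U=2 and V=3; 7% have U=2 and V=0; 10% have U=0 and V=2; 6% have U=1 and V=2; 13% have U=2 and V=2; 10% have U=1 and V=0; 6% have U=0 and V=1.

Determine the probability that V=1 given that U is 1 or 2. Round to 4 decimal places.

P(U=1) = 0.10 + 0.11 + 0.06 + 0.02 = 0.29.
P(U=2) = 0.07 + 0.17 + 0.13 + 0.02 = 0.39.
P(U ∈ {1, 2}) = 0.29 + 0.39 = 0.68; P(V=1, U ∈ {1, 2}) = 0.11 + 0.17 = 0.28.
P(V=1 | U ∈ {1, 2}) = 0.28/0.68 = 0.4118.

0.4118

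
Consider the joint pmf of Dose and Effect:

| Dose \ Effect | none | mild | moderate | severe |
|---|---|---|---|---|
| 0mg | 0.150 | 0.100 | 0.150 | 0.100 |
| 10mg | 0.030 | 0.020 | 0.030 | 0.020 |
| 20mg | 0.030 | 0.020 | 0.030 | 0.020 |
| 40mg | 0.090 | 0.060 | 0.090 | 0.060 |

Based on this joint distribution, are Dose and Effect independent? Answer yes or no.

Every cell satisfies P(Dose,Effect) = P(Dose)·P(Effect). For instance P(Dose=20mg) = 0.100, P(Effect=moderate) = 0.300, and 0.100×0.300 = 0.030 matches the joint entry. So Dose and Effect are independent.

yes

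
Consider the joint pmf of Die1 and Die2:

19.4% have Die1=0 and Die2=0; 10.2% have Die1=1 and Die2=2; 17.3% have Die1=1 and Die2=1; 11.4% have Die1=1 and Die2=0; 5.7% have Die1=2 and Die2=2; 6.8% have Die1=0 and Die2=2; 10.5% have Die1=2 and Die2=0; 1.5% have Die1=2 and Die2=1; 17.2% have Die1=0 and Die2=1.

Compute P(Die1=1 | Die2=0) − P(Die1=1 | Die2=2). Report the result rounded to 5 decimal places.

P(Die2=0) = 0.194 + 0.114 + 0.105 = 0.413; P(Die1=1 | Die2=0) = 0.114/0.413 = 0.276029.
P(Die2=2) = 0.068 + 0.102 + 0.057 = 0.227; P(Die1=1 | Die2=2) = 0.102/0.227 = 0.449339.
Difference = -0.17331.

-0.17331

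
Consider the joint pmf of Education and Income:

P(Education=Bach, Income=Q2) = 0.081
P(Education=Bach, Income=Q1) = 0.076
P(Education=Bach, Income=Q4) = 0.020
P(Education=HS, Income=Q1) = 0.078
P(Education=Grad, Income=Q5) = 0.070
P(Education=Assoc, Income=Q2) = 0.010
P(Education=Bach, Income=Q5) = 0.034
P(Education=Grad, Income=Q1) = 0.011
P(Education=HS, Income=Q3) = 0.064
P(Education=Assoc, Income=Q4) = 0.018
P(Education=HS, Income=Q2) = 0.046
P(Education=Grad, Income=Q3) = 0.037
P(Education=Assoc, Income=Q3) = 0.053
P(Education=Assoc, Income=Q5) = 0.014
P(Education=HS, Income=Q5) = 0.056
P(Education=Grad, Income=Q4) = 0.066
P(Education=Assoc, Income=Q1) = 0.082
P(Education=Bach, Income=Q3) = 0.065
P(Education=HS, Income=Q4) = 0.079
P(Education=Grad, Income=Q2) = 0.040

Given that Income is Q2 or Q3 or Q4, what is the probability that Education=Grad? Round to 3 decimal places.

0.247

P(Income=Q2) = 0.046 + 0.010 + 0.081 + 0.040 = 0.177.
P(Income=Q3) = 0.064 + 0.053 + 0.065 + 0.037 = 0.219.
P(Income=Q4) = 0.079 + 0.018 + 0.020 + 0.066 = 0.183.
P(Income ∈ {Q2, Q3, Q4}) = 0.177 + 0.219 + 0.183 = 0.579; P(Education=Grad, Income ∈ {Q2, Q3, Q4}) = 0.040 + 0.037 + 0.066 = 0.143.
P(Education=Grad | Income ∈ {Q2, Q3, Q4}) = 0.143/0.579 = 0.247.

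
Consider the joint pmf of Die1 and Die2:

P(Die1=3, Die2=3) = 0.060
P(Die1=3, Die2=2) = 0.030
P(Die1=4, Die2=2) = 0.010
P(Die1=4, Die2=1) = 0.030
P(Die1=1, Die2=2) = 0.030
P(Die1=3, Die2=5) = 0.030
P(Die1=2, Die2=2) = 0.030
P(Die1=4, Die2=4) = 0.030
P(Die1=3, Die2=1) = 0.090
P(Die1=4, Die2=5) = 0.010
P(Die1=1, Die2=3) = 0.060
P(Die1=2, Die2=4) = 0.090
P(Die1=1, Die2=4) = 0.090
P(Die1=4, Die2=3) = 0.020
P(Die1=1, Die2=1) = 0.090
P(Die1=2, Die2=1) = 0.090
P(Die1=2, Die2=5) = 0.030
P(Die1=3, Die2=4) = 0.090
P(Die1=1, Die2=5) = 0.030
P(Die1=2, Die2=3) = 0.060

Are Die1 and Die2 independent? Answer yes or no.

yes

Every cell satisfies P(Die1,Die2) = P(Die1)·P(Die2). For instance P(Die1=4) = 0.100, P(Die2=2) = 0.100, and 0.100×0.100 = 0.010 matches the joint entry. So Die1 and Die2 are independent.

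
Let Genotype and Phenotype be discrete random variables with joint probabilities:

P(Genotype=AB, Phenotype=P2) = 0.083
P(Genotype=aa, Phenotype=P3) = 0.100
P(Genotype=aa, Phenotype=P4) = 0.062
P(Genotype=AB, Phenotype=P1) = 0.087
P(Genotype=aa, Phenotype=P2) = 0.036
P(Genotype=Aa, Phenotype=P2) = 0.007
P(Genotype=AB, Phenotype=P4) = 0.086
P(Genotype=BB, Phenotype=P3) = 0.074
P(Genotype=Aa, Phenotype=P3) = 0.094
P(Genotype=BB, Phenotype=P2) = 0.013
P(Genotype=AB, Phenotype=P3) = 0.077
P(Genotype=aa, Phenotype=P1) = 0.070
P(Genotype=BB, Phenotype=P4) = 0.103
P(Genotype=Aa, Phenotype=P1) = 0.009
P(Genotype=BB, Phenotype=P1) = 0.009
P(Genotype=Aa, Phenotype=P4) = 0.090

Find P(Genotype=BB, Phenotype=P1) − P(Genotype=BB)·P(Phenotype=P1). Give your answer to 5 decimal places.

-0.02583

P(Genotype=BB) = 0.009 + 0.013 + 0.074 + 0.103 = 0.199.
P(Phenotype=P1) = 0.009 + 0.070 + 0.087 + 0.009 = 0.175.
P(Genotype=BB, Phenotype=P1) − P(Genotype=BB)P(Phenotype=P1) = 0.009 − 0.199×0.175 = -0.02583.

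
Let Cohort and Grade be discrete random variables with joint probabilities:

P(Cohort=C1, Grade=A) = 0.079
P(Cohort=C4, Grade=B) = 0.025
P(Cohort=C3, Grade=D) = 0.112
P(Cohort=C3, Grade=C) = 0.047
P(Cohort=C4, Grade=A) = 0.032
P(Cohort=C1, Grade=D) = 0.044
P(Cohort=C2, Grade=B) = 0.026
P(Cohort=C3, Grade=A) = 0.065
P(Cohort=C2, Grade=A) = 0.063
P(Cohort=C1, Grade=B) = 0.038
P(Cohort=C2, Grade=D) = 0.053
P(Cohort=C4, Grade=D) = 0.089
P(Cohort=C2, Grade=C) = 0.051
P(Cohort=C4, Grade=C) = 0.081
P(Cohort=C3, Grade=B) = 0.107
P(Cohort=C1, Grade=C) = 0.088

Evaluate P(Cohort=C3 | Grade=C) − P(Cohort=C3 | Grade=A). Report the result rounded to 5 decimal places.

-0.09594

P(Grade=C) = 0.088 + 0.051 + 0.047 + 0.081 = 0.267; P(Cohort=C3 | Grade=C) = 0.047/0.267 = 0.176030.
P(Grade=A) = 0.079 + 0.063 + 0.065 + 0.032 = 0.239; P(Cohort=C3 | Grade=A) = 0.065/0.239 = 0.271967.
Difference = -0.09594.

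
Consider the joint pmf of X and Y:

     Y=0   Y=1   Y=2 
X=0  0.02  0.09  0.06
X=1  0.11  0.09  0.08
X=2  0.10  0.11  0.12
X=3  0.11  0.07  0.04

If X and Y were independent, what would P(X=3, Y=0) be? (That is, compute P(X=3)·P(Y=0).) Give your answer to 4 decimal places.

0.0748

P(X=3) = 0.11 + 0.07 + 0.04 = 0.22.
P(Y=0) = 0.02 + 0.11 + 0.10 + 0.11 = 0.34.
Product: 0.22 × 0.34 = 0.0748.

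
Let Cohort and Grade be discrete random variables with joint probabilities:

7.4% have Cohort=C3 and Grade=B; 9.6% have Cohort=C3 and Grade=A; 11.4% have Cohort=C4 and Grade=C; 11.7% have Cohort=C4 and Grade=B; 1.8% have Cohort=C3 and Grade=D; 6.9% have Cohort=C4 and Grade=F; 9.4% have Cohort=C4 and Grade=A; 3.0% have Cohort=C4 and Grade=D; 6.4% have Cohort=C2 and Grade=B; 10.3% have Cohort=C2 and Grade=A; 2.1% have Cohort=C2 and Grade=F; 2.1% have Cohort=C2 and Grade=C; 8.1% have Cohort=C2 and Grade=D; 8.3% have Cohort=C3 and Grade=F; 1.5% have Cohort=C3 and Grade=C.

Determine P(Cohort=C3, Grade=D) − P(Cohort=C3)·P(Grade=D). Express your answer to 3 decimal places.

-0.019

P(Cohort=C3) = 0.096 + 0.074 + 0.015 + 0.018 + 0.083 = 0.286.
P(Grade=D) = 0.081 + 0.018 + 0.030 = 0.129.
P(Cohort=C3, Grade=D) − P(Cohort=C3)P(Grade=D) = 0.018 − 0.286×0.129 = -0.019.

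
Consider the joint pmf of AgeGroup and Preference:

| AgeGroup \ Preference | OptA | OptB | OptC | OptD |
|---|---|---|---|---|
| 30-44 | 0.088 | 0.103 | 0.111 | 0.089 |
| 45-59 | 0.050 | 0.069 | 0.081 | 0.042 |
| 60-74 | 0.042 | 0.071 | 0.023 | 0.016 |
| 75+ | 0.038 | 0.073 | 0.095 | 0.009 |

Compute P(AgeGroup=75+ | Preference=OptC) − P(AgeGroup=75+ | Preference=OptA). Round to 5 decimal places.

P(Preference=OptC) = 0.111 + 0.081 + 0.023 + 0.095 = 0.310; P(AgeGroup=75+ | Preference=OptC) = 0.095/0.310 = 0.306452.
P(Preference=OptA) = 0.088 + 0.050 + 0.042 + 0.038 = 0.218; P(AgeGroup=75+ | Preference=OptA) = 0.038/0.218 = 0.174312.
Difference = 0.13214.

0.13214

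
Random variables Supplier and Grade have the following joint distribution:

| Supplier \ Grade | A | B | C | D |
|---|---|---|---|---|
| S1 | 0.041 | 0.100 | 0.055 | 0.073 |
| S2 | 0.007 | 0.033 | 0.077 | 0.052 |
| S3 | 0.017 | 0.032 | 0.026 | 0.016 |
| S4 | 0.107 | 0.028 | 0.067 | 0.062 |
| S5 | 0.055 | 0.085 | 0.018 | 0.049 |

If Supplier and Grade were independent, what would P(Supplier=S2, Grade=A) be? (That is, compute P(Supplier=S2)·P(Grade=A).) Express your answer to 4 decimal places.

0.0384

P(Supplier=S2) = 0.007 + 0.033 + 0.077 + 0.052 = 0.169.
P(Grade=A) = 0.041 + 0.007 + 0.017 + 0.107 + 0.055 = 0.227.
Product: 0.169 × 0.227 = 0.0384.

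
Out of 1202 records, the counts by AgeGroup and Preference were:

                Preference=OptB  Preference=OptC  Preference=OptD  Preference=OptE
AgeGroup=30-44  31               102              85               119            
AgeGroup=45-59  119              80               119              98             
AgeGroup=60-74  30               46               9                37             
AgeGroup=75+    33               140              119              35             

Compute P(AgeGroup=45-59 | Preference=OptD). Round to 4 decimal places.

0.3584

Total with Preference=OptD: 85 + 119 + 9 + 119 = 332.
P(AgeGroup=45-59 | Preference=OptD) = 119/332 = 0.3584.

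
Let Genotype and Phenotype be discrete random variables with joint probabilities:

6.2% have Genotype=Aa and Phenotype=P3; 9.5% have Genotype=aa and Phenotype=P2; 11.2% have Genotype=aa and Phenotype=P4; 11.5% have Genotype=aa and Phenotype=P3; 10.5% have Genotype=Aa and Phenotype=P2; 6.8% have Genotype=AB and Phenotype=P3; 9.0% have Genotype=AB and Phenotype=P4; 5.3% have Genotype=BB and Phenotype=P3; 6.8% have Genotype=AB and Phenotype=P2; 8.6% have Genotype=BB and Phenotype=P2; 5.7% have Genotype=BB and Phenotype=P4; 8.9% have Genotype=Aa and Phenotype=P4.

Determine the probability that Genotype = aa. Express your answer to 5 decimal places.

P(Genotype=aa) = 0.095 + 0.115 + 0.112 = 0.322.

0.32200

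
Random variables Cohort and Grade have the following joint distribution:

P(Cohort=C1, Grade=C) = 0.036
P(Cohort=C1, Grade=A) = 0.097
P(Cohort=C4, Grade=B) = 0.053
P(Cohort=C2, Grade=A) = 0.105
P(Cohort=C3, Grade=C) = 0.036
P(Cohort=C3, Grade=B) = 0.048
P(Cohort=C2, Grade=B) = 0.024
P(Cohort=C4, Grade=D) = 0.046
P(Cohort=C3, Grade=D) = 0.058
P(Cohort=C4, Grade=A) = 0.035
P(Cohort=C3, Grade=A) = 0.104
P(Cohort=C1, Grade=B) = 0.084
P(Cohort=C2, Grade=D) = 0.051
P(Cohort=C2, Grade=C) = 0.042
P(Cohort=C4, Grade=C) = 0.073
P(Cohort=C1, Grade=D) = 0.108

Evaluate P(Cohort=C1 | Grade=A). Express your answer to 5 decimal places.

0.28446

P(Grade=A) = 0.097 + 0.105 + 0.104 + 0.035 = 0.341.
P(Cohort=C1 | Grade=A) = 0.097/0.341 = 0.28446.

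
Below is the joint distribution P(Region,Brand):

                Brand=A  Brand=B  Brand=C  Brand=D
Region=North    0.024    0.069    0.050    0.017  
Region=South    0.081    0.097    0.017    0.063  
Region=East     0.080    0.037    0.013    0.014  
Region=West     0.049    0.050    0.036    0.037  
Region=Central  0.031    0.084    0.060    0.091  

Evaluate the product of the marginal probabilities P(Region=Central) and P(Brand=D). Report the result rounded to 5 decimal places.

0.05905

P(Region=Central) = 0.031 + 0.084 + 0.060 + 0.091 = 0.266.
P(Brand=D) = 0.017 + 0.063 + 0.014 + 0.037 + 0.091 = 0.222.
Product: 0.266 × 0.222 = 0.05905.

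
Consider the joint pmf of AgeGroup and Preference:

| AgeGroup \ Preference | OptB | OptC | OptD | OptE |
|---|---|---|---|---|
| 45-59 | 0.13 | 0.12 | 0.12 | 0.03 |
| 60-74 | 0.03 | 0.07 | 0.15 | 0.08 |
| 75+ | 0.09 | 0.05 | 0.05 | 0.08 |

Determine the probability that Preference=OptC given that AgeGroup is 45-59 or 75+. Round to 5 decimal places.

P(AgeGroup=45-59) = 0.13 + 0.12 + 0.12 + 0.03 = 0.40.
P(AgeGroup=75+) = 0.09 + 0.05 + 0.05 + 0.08 = 0.27.
P(AgeGroup ∈ {45-59, 75+}) = 0.40 + 0.27 = 0.67; P(Preference=OptC, AgeGroup ∈ {45-59, 75+}) = 0.12 + 0.05 = 0.17.
P(Preference=OptC | AgeGroup ∈ {45-59, 75+}) = 0.17/0.67 = 0.25373.

0.25373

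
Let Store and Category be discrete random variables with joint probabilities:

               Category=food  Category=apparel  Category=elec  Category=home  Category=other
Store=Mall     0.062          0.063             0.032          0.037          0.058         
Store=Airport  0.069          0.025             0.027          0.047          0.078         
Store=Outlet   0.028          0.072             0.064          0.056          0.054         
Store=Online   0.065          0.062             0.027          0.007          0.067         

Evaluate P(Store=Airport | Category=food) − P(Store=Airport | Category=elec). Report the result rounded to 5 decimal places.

0.12804

P(Category=food) = 0.062 + 0.069 + 0.028 + 0.065 = 0.224; P(Store=Airport | Category=food) = 0.069/0.224 = 0.308036.
P(Category=elec) = 0.032 + 0.027 + 0.064 + 0.027 = 0.150; P(Store=Airport | Category=elec) = 0.027/0.150 = 0.180000.
Difference = 0.12804.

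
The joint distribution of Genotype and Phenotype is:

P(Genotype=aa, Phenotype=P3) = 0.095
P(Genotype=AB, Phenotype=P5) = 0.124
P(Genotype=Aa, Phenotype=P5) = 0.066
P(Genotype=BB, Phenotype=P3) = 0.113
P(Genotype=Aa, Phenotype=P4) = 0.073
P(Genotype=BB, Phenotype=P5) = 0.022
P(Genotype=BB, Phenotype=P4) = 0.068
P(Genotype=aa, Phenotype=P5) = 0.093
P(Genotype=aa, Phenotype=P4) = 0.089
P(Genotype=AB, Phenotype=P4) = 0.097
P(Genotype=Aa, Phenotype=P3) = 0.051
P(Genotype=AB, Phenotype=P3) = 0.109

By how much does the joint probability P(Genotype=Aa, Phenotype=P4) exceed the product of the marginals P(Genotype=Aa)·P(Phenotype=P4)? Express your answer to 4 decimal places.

0.0109

P(Genotype=Aa) = 0.051 + 0.073 + 0.066 = 0.190.
P(Phenotype=P4) = 0.073 + 0.089 + 0.097 + 0.068 = 0.327.
P(Genotype=Aa, Phenotype=P4) − P(Genotype=Aa)P(Phenotype=P4) = 0.073 − 0.190×0.327 = 0.0109.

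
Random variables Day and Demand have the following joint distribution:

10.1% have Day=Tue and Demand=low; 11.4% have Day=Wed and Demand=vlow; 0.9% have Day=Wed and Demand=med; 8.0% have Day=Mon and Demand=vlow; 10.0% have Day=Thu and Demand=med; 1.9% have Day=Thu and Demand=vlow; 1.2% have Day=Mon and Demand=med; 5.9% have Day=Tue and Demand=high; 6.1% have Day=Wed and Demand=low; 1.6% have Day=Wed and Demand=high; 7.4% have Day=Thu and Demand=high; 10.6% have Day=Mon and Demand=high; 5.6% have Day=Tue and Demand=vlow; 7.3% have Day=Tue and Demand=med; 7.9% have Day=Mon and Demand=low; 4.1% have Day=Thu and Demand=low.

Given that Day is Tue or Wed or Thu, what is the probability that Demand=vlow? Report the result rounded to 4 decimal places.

P(Day=Tue) = 0.056 + 0.101 + 0.073 + 0.059 = 0.289.
P(Day=Wed) = 0.114 + 0.061 + 0.009 + 0.016 = 0.200.
P(Day=Thu) = 0.019 + 0.041 + 0.100 + 0.074 = 0.234.
P(Day ∈ {Tue, Wed, Thu}) = 0.289 + 0.200 + 0.234 = 0.723; P(Demand=vlow, Day ∈ {Tue, Wed, Thu}) = 0.056 + 0.114 + 0.019 = 0.189.
P(Demand=vlow | Day ∈ {Tue, Wed, Thu}) = 0.189/0.723 = 0.2614.

0.2614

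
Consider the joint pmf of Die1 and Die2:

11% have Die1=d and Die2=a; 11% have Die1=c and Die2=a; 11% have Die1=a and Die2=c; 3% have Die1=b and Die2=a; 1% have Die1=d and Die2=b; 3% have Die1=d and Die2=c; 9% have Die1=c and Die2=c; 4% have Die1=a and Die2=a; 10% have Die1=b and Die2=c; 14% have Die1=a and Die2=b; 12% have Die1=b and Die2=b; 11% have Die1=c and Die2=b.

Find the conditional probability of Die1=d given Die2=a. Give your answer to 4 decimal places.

P(Die2=a) = 0.04 + 0.03 + 0.11 + 0.11 = 0.29.
P(Die1=d | Die2=a) = 0.11/0.29 = 0.3793.

0.3793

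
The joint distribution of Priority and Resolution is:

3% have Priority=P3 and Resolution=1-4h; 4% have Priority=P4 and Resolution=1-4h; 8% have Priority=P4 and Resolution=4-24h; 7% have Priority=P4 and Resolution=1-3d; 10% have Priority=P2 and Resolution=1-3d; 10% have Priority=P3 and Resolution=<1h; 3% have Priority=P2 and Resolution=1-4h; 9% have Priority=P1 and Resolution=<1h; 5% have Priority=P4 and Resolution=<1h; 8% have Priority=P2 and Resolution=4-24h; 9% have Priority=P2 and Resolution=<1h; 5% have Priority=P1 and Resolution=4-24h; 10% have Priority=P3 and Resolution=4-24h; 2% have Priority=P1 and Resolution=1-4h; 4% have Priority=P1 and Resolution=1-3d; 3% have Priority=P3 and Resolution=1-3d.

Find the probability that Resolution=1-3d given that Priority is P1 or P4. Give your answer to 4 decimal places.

0.2500

P(Priority=P1) = 0.09 + 0.02 + 0.05 + 0.04 = 0.20.
P(Priority=P4) = 0.05 + 0.04 + 0.08 + 0.07 = 0.24.
P(Priority ∈ {P1, P4}) = 0.20 + 0.24 = 0.44; P(Resolution=1-3d, Priority ∈ {P1, P4}) = 0.04 + 0.07 = 0.11.
P(Resolution=1-3d | Priority ∈ {P1, P4}) = 0.11/0.44 = 0.2500.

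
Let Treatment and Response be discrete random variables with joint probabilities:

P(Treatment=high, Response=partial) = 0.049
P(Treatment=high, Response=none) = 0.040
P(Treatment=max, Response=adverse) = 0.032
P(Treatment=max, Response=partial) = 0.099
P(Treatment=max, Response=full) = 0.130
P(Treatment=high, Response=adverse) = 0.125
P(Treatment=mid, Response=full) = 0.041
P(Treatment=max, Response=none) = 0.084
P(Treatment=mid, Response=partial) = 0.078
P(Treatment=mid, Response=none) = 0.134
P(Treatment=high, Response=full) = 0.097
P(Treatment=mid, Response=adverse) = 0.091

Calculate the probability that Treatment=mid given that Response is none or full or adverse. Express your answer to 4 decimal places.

P(Response=none) = 0.134 + 0.040 + 0.084 = 0.258.
P(Response=full) = 0.041 + 0.097 + 0.130 = 0.268.
P(Response=adverse) = 0.091 + 0.125 + 0.032 = 0.248.
P(Response ∈ {none, full, adverse}) = 0.258 + 0.268 + 0.248 = 0.774; P(Treatment=mid, Response ∈ {none, full, adverse}) = 0.134 + 0.041 + 0.091 = 0.266.
P(Treatment=mid | Response ∈ {none, full, adverse}) = 0.266/0.774 = 0.3437.

0.3437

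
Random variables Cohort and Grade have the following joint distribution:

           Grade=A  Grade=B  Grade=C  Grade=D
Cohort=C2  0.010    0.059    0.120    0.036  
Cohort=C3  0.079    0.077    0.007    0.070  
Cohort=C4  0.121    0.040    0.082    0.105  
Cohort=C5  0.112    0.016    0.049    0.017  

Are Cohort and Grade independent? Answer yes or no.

P(Cohort=C2) = 0.225 and P(Grade=A) = 0.322, so their product is 0.07245, but P(Cohort=C2, Grade=A) = 0.010. Since these differ, Cohort and Grade are not independent.

no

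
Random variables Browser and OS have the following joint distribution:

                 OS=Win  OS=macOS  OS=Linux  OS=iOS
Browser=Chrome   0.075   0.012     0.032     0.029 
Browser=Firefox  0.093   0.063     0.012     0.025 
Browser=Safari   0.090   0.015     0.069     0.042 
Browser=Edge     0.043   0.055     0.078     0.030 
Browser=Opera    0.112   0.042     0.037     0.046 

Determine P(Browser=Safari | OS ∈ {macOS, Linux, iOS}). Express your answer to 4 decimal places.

P(OS=macOS) = 0.012 + 0.063 + 0.015 + 0.055 + 0.042 = 0.187.
P(OS=Linux) = 0.032 + 0.012 + 0.069 + 0.078 + 0.037 = 0.228.
P(OS=iOS) = 0.029 + 0.025 + 0.042 + 0.030 + 0.046 = 0.172.
P(OS ∈ {macOS, Linux, iOS}) = 0.187 + 0.228 + 0.172 = 0.587; P(Browser=Safari, OS ∈ {macOS, Linux, iOS}) = 0.015 + 0.069 + 0.042 = 0.126.
P(Browser=Safari | OS ∈ {macOS, Linux, iOS}) = 0.126/0.587 = 0.2147.

0.2147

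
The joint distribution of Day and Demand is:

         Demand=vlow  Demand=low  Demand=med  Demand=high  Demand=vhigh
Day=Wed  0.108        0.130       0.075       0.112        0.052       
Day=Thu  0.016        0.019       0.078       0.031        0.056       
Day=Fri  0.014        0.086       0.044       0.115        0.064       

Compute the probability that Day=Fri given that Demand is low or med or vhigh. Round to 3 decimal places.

P(Demand=low) = 0.130 + 0.019 + 0.086 = 0.235.
P(Demand=med) = 0.075 + 0.078 + 0.044 = 0.197.
P(Demand=vhigh) = 0.052 + 0.056 + 0.064 = 0.172.
P(Demand ∈ {low, med, vhigh}) = 0.235 + 0.197 + 0.172 = 0.604; P(Day=Fri, Demand ∈ {low, med, vhigh}) = 0.086 + 0.044 + 0.064 = 0.194.
P(Day=Fri | Demand ∈ {low, med, vhigh}) = 0.194/0.604 = 0.321.

0.321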